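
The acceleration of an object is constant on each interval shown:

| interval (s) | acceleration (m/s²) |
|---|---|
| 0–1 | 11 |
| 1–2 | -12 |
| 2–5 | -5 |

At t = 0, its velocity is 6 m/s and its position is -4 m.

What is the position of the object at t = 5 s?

On each constant-a segment, Δv = aΔt and Δx = v₀Δt + ½aΔt²; chain segment to segment.
0–1 s: v starts 6 m/s; Δx = 6·1 + ½·11·1² = 11.5 m; v ends 17 m/s.
1–2 s: v starts 17 m/s; Δx = 17·1 + ½·-12·1² = 11 m; v ends 5 m/s.
2–5 s: v starts 5 m/s; Δx = 5·3 + ½·-5·3² = -7.5 m; v ends -10 m/s.
x(5) = -4 + Σ Δx = 11 m.

11 m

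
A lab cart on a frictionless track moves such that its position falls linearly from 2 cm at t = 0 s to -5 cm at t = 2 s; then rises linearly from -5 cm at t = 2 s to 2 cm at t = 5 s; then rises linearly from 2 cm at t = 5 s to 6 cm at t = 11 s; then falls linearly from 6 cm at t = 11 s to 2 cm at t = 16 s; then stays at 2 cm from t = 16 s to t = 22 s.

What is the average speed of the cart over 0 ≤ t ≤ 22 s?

Average speed = (total path length)/(elapsed time); on a piecewise-linear x-t graph the path length is Σ|Δx|.
0–2 s: |Δx| = |-5 − 2| = 7 cm
2–5 s: |Δx| = |2 − -5| = 7 cm
5–11 s: |Δx| = |6 − 2| = 4 cm
11–16 s: |Δx| = |2 − 6| = 4 cm
16–22 s: |Δx| = |2 − 2| = 0 cm
Total path = 22 cm; average speed = 22/22 = 1 cm/s.

1 cm/s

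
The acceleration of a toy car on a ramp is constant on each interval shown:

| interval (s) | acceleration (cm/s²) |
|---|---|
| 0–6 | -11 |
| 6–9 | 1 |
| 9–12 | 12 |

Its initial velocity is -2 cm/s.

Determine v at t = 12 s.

-29 cm/s

Δv equals the area under the a-t graph; then v = v₀ + Δv.
0–6 s: -11 × 6 = -66 cm/s
6–9 s: 1 × 3 = 3 cm/s
9–12 s: 12 × 3 = 36 cm/s
Δv = -27 cm/s, so v(12) = -2 + (-27) = -29 cm/s.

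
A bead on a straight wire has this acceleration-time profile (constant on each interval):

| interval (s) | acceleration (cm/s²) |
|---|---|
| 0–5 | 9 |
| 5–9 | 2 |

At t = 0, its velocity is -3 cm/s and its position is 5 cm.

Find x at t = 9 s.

On each constant-a segment, Δv = aΔt and Δx = v₀Δt + ½aΔt²; chain segment to segment.
0–5 s: v starts -3 cm/s; Δx = -3·5 + ½·9·5² = 97.5 cm; v ends 42 cm/s.
5–9 s: v starts 42 cm/s; Δx = 42·4 + ½·2·4² = 184 cm; v ends 50 cm/s.
x(9) = 5 + Σ Δx = 286.5 cm.

286.5 cm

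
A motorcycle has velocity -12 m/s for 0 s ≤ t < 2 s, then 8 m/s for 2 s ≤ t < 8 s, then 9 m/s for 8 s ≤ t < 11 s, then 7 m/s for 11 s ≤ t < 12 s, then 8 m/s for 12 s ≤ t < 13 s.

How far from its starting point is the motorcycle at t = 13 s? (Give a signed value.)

66 m

Displacement is the signed area under the v-t curve.
0–2 s: -12 × 2 = -24 m
2–8 s: 8 × 6 = 48 m
8–11 s: 9 × 3 = 27 m
11–12 s: 7 × 1 = 7 m
12–13 s: 8 × 1 = 8 m
Net displacement = 66 m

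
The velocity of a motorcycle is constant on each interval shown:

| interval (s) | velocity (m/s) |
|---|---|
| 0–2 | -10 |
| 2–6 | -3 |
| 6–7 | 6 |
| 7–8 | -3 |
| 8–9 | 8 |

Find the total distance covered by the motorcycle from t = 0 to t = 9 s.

Distance (not displacement) is the total path length: add the absolute areas under v-t.
0–2 s: |-10| × 2 = 20 m
2–6 s: |-3| × 4 = 12 m
6–7 s: |6| × 1 = 6 m
7–8 s: |-3| × 1 = 3 m
8–9 s: |8| × 1 = 8 m
Total distance = 49 m

49 m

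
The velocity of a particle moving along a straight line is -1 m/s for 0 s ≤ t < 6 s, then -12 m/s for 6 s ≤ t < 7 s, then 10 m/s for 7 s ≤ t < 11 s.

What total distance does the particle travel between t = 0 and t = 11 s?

58 m

Distance (not displacement) is the total path length: add the absolute areas under v-t.
0–6 s: |-1| × 6 = 6 m
6–7 s: |-12| × 1 = 12 m
7–11 s: |10| × 4 = 40 m
Total distance = 58 m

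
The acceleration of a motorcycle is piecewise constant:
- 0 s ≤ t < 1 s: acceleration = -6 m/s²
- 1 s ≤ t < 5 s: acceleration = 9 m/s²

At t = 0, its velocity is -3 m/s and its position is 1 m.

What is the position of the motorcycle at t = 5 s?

On each constant-a segment, Δv = aΔt and Δx = v₀Δt + ½aΔt²; chain segment to segment.
0–1 s: v starts -3 m/s; Δx = -3·1 + ½·-6·1² = -6 m; v ends -9 m/s.
1–5 s: v starts -9 m/s; Δx = -9·4 + ½·9·4² = 36 m; v ends 27 m/s.
x(5) = 1 + Σ Δx = 31 m.

31 m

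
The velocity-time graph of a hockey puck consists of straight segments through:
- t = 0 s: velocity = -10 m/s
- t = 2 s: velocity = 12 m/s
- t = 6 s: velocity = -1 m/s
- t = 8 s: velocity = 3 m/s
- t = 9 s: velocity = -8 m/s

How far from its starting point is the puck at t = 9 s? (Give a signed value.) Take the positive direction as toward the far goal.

23.5 m

Displacement is the signed area under the v-t curve.
0–2 s: ½(-10 + 12)(2) = 2 m
2–6 s: ½(12 + -1)(4) = 22 m
6–8 s: ½(-1 + 3)(2) = 2 m
8–9 s: ½(3 + -8)(1) = -2.5 m
Net displacement = 23.5 m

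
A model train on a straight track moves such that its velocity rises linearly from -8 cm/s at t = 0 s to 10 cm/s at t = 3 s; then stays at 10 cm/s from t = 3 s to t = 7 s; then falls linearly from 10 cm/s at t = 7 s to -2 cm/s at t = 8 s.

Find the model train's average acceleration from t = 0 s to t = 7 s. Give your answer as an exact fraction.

18/7 cm/s²

Average acceleration = Δv/Δt = (10 − -8)/(7 − 0) = 18/7 cm/s².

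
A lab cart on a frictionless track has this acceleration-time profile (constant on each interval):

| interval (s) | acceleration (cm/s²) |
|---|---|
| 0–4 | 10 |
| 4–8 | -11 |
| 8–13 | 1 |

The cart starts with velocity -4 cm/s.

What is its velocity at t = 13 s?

Δv equals the area under the a-t graph; then v = v₀ + Δv.
0–4 s: 10 × 4 = 40 cm/s
4–8 s: -11 × 4 = -44 cm/s
8–13 s: 1 × 5 = 5 cm/s
Δv = 1 cm/s, so v(13) = -4 + (1) = -3 cm/s.

-3 cm/s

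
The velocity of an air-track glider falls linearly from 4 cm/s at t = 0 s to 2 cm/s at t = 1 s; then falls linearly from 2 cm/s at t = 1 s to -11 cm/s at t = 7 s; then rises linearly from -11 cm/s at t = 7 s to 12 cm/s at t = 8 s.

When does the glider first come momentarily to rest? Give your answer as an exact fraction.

t = 25/13 s

v changes sign on 1–7 s (from 2 to -11); the graph is linear there, so v = 0 at t = 1 + (-2)·(7 − 1)/(-11 − 2) = 25/13 s.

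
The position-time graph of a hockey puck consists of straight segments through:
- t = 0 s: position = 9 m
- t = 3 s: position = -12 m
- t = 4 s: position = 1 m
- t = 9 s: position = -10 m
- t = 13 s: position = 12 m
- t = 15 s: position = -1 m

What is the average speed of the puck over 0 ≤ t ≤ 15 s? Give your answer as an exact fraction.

Average speed = (total path length)/(elapsed time); on a piecewise-linear x-t graph the path length is Σ|Δx|.
0–3 s: |Δx| = |-12 − 9| = 21 m
3–4 s: |Δx| = |1 − -12| = 13 m
4–9 s: |Δx| = |-10 − 1| = 11 m
9–13 s: |Δx| = |12 − -10| = 22 m
13–15 s: |Δx| = |-1 − 12| = 13 m
Total path = 80 m; average speed = 80/15 = 16/3 m/s.

16/3 m/s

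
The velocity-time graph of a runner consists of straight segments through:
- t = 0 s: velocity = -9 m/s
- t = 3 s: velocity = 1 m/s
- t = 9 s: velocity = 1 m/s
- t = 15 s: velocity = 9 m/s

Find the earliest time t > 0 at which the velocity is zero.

v changes sign on 0–3 s (from -9 to 1); the graph is linear there, so v = 0 at t = 0 + (9)·(3 − 0)/(1 − -9) = 2.7 s.

t = 2.7 s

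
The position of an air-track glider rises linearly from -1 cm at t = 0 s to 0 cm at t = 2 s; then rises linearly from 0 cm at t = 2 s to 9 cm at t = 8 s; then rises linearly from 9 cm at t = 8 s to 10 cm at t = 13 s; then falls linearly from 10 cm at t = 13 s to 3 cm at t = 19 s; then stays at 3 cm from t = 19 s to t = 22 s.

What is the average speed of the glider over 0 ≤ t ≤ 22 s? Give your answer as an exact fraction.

Average speed = (total path length)/(elapsed time); on a piecewise-linear x-t graph the path length is Σ|Δx|.
0–2 s: |Δx| = |0 − -1| = 1 cm
2–8 s: |Δx| = |9 − 0| = 9 cm
8–13 s: |Δx| = |10 − 9| = 1 cm
13–19 s: |Δx| = |3 − 10| = 7 cm
19–22 s: |Δx| = |3 − 3| = 0 cm
Total path = 18 cm; average speed = 18/22 = 9/11 cm/s.

9/11 cm/s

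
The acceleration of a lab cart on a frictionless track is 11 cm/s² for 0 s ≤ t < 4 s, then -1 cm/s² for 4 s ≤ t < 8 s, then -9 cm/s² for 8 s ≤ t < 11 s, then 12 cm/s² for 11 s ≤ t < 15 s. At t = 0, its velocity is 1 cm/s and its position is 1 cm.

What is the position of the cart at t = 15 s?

On each constant-a segment, Δv = aΔt and Δx = v₀Δt + ½aΔt²; chain segment to segment.
0–4 s: v starts 1 cm/s; Δx = 1·4 + ½·11·4² = 92 cm; v ends 45 cm/s.
4–8 s: v starts 45 cm/s; Δx = 45·4 + ½·-1·4² = 172 cm; v ends 41 cm/s.
8–11 s: v starts 41 cm/s; Δx = 41·3 + ½·-9·3² = 82.5 cm; v ends 14 cm/s.
11–15 s: v starts 14 cm/s; Δx = 14·4 + ½·12·4² = 152 cm; v ends 62 cm/s.
x(15) = 1 + Σ Δx = 499.5 cm.

499.5 cm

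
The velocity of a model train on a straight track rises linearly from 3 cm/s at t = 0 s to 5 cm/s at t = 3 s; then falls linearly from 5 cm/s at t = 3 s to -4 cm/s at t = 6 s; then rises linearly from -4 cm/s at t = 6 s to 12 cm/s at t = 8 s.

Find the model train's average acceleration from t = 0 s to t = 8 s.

Average acceleration = Δv/Δt = (12 − 3)/(8 − 0) = 1.125 cm/s².

1.125 cm/s²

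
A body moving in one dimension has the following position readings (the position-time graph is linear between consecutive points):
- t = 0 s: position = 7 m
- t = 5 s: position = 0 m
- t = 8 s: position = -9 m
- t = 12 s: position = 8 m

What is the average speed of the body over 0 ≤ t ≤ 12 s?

Average speed = (total path length)/(elapsed time); on a piecewise-linear x-t graph the path length is Σ|Δx|.
0–5 s: |Δx| = |0 − 7| = 7 m
5–8 s: |Δx| = |-9 − 0| = 9 m
8–12 s: |Δx| = |8 − -9| = 17 m
Total path = 33 m; average speed = 33/12 = 2.75 m/s.

2.75 m/s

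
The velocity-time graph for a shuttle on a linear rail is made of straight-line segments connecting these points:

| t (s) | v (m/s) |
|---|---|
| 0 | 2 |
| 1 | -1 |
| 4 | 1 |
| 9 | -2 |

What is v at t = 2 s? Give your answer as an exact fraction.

On 1–4 s the graph is linear from -1 to 1 m/s: v(2) = -1 + (1 − -1)·(2 − 1)/(4 − 1) = -1/3 m/s.

-1/3 m/s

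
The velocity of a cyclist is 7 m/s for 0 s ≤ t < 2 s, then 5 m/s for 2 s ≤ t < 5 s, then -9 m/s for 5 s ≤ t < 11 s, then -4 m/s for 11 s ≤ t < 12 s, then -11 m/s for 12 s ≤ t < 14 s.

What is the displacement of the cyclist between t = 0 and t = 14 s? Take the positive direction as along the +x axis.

Displacement is the signed area under the v-t curve.
0–2 s: 7 × 2 = 14 m
2–5 s: 5 × 3 = 15 m
5–11 s: -9 × 6 = -54 m
11–12 s: -4 × 1 = -4 m
12–14 s: -11 × 2 = -22 m
Net displacement = -51 m

-51 m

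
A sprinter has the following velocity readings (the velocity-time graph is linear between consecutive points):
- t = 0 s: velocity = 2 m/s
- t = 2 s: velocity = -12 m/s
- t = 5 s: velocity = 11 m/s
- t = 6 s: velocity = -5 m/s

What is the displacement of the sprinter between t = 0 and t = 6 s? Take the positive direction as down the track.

Net displacement equals the area under the velocity-time graph (areas below the axis count negative).
0–2 s: ½(2 + -12)(2) = -10 m
2–5 s: ½(-12 + 11)(3) = -1.5 m
5–6 s: ½(11 + -5)(1) = 3 m
Net displacement = -8.5 m

-8.5 m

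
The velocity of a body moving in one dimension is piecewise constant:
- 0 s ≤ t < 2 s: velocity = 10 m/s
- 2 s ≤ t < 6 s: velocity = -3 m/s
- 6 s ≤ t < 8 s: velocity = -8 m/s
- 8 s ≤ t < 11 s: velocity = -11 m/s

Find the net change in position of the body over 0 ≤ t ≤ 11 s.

Displacement is the signed area under the v-t curve.
0–2 s: 10 × 2 = 20 m
2–6 s: -3 × 4 = -12 m
6–8 s: -8 × 2 = -16 m
8–11 s: -11 × 3 = -33 m
Net displacement = -41 m

-41 m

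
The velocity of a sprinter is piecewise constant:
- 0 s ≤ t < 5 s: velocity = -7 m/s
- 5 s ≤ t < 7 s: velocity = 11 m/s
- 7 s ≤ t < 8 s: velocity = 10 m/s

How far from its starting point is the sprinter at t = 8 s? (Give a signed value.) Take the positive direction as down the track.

-3 m

Displacement is the signed area under the v-t curve.
0–5 s: -7 × 5 = -35 m
5–7 s: 11 × 2 = 22 m
7–8 s: 10 × 1 = 10 m
Net displacement = -3 m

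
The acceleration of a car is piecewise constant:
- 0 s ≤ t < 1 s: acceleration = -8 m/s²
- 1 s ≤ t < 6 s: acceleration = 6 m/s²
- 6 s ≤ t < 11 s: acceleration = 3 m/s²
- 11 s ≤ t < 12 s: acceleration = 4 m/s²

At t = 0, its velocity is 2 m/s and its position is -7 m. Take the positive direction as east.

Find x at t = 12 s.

234.5 m

On each constant-a segment, Δv = aΔt and Δx = v₀Δt + ½aΔt²; chain segment to segment.
0–1 s: v starts 2 m/s; Δx = 2·1 + ½·-8·1² = -2 m; v ends -6 m/s.
1–6 s: v starts -6 m/s; Δx = -6·5 + ½·6·5² = 45 m; v ends 24 m/s.
6–11 s: v starts 24 m/s; Δx = 24·5 + ½·3·5² = 157.5 m; v ends 39 m/s.
11–12 s: v starts 39 m/s; Δx = 39·1 + ½·4·1² = 41 m; v ends 43 m/s.
x(12) = -7 + Σ Δx = 234.5 m.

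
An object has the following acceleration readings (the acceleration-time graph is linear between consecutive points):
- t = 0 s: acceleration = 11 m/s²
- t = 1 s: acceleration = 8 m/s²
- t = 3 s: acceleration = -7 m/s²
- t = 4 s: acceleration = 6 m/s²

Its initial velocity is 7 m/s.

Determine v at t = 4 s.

17 m/s

Δv equals the area under the a-t graph; then v = v₀ + Δv.
0–1 s: ½(11 + 8)(1) = 9.5 m/s
1–3 s: ½(8 + -7)(2) = 1 m/s
3–4 s: ½(-7 + 6)(1) = -0.5 m/s
Δv = 10 m/s, so v(4) = 7 + (10) = 17 m/s.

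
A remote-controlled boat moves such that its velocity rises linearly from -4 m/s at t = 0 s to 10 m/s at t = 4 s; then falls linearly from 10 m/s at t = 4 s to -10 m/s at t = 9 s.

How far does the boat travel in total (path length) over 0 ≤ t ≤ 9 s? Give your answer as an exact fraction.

Distance (not displacement) is the total path length: add the absolute areas under v-t.
0–4 s: v = 0 at t = 8/7 s; triangle areas 16/7 + 100/7 = 116/7 m
4–9 s: v = 0 at t = 6.5 s; triangle areas 12.5 + 12.5 = 25 m
Total distance = 291/7 m

291/7 m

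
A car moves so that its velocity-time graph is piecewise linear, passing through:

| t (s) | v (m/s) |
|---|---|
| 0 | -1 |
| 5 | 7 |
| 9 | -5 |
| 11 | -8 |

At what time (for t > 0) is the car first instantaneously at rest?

t = 0.625 s

v changes sign on 0–5 s (from -1 to 7); the graph is linear there, so v = 0 at t = 0 + (1)·(5 − 0)/(7 − -1) = 0.625 s.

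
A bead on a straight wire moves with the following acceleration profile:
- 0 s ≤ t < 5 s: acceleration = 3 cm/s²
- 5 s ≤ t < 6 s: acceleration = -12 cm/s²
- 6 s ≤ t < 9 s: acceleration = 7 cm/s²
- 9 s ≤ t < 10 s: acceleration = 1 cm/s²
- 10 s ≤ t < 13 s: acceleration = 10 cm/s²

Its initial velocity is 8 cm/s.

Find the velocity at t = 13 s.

63 cm/s

Δv equals the area under the a-t graph; then v = v₀ + Δv.
0–5 s: 3 × 5 = 15 cm/s
5–6 s: -12 × 1 = -12 cm/s
6–9 s: 7 × 3 = 21 cm/s
9–10 s: 1 × 1 = 1 cm/s
10–13 s: 10 × 3 = 30 cm/s
Δv = 55 cm/s, so v(13) = 8 + (55) = 63 cm/s.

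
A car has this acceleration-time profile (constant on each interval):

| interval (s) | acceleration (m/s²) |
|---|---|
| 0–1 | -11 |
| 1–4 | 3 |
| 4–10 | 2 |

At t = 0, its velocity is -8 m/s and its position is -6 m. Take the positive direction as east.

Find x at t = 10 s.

-87 m

On each constant-a segment, Δv = aΔt and Δx = v₀Δt + ½aΔt²; chain segment to segment.
0–1 s: v starts -8 m/s; Δx = -8·1 + ½·-11·1² = -13.5 m; v ends -19 m/s.
1–4 s: v starts -19 m/s; Δx = -19·3 + ½·3·3² = -43.5 m; v ends -10 m/s.
4–10 s: v starts -10 m/s; Δx = -10·6 + ½·2·6² = -24 m; v ends 2 m/s.
x(10) = -6 + Σ Δx = -87 m.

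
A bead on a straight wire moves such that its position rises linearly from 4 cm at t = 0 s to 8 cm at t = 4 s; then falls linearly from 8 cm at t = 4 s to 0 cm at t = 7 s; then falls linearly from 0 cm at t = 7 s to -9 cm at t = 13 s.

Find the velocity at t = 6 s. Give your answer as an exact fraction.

-8/3 cm/s

Velocity is the slope of the x-t graph on 4–7 s: (0 − 8)/(7 − 4) = -8/3 cm/s.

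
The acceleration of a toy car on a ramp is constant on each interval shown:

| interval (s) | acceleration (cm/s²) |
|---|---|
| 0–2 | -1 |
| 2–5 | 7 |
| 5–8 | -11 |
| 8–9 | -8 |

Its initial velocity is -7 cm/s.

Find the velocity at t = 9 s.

Δv equals the area under the a-t graph; then v = v₀ + Δv.
0–2 s: -1 × 2 = -2 cm/s
2–5 s: 7 × 3 = 21 cm/s
5–8 s: -11 × 3 = -33 cm/s
8–9 s: -8 × 1 = -8 cm/s
Δv = -22 cm/s, so v(9) = -7 + (-22) = -29 cm/s.

-29 cm/s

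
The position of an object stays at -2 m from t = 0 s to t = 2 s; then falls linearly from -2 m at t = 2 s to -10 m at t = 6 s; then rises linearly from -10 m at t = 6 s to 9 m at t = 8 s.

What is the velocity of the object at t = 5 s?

Velocity is the slope of the x-t graph on 2–6 s: (-10 − -2)/(6 − 2) = -2 m/s.

-2 m/s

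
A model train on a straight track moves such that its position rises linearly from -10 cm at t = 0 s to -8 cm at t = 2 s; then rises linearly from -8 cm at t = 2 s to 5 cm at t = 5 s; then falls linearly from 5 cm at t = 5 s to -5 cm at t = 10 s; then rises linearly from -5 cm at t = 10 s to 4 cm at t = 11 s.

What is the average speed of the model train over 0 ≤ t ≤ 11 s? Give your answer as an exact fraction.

34/11 cm/s

Average speed = (total path length)/(elapsed time); on a piecewise-linear x-t graph the path length is Σ|Δx|.
0–2 s: |Δx| = |-8 − -10| = 2 cm
2–5 s: |Δx| = |5 − -8| = 13 cm
5–10 s: |Δx| = |-5 − 5| = 10 cm
10–11 s: |Δx| = |4 − -5| = 9 cm
Total path = 34 cm; average speed = 34/11 = 34/11 cm/s.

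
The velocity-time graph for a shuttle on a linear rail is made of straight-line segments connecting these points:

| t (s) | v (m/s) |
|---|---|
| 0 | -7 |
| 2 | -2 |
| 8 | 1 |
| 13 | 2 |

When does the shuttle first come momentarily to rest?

v changes sign on 2–8 s (from -2 to 1); the graph is linear there, so v = 0 at t = 2 + (2)·(8 − 2)/(1 − -2) = 6 s.

t = 6 s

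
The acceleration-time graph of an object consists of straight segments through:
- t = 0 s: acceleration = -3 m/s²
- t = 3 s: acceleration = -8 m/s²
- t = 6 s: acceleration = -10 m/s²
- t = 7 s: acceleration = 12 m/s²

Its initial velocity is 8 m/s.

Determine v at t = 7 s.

Δv equals the area under the a-t graph; then v = v₀ + Δv.
0–3 s: ½(-3 + -8)(3) = -16.5 m/s
3–6 s: ½(-8 + -10)(3) = -27 m/s
6–7 s: ½(-10 + 12)(1) = 1 m/s
Δv = -42.5 m/s, so v(7) = 8 + (-42.5) = -34.5 m/s.

-34.5 m/s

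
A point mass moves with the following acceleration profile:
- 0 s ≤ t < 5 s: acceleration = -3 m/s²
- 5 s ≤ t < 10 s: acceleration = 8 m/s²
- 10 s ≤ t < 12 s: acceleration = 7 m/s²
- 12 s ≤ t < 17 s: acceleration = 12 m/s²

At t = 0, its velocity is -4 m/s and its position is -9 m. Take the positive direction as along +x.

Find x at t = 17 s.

On each constant-a segment, Δv = aΔt and Δx = v₀Δt + ½aΔt²; chain segment to segment.
0–5 s: v starts -4 m/s; Δx = -4·5 + ½·-3·5² = -57.5 m; v ends -19 m/s.
5–10 s: v starts -19 m/s; Δx = -19·5 + ½·8·5² = 5 m; v ends 21 m/s.
10–12 s: v starts 21 m/s; Δx = 21·2 + ½·7·2² = 56 m; v ends 35 m/s.
12–17 s: v starts 35 m/s; Δx = 35·5 + ½·12·5² = 325 m; v ends 95 m/s.
x(17) = -9 + Σ Δx = 319.5 m.

319.5 m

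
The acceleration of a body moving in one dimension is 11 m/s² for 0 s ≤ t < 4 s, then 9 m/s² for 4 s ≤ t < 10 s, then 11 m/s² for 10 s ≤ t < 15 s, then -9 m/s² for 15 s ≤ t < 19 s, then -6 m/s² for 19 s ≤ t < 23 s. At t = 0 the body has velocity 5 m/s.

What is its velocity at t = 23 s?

Δv equals the area under the a-t graph; then v = v₀ + Δv.
0–4 s: 11 × 4 = 44 m/s
4–10 s: 9 × 6 = 54 m/s
10–15 s: 11 × 5 = 55 m/s
15–19 s: -9 × 4 = -36 m/s
19–23 s: -6 × 4 = -24 m/s
Δv = 93 m/s, so v(23) = 5 + (93) = 98 m/s.

98 m/s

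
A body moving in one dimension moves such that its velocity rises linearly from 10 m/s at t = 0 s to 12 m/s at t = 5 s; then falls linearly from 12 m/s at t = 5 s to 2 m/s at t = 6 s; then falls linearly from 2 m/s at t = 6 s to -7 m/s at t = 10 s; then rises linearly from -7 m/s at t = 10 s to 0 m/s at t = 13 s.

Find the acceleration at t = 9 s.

-2.25 m/s²

Acceleration is the slope of the v-t graph on 6–10 s: (-7 − 2)/(10 − 6) = -2.25 m/s².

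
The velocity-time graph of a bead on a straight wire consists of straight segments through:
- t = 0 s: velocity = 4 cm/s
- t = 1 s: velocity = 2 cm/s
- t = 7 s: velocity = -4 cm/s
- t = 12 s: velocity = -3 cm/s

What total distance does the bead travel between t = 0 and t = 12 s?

30.5 cm

Total distance travelled is ∫|v| dt — sum the magnitudes of each area piece.
0–1 s: |½(4 + 2)(1)| = 3 cm
1–7 s: v = 0 at t = 3 s; triangle areas 2 + 8 = 10 cm
7–12 s: |½(-4 + -3)(5)| = 17.5 cm
Total distance = 30.5 cm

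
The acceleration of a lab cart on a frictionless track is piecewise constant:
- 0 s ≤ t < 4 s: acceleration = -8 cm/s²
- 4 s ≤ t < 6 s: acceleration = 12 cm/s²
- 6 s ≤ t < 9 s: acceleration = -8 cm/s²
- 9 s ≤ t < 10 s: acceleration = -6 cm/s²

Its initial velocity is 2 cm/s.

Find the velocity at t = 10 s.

Δv equals the area under the a-t graph; then v = v₀ + Δv.
0–4 s: -8 × 4 = -32 cm/s
4–6 s: 12 × 2 = 24 cm/s
6–9 s: -8 × 3 = -24 cm/s
9–10 s: -6 × 1 = -6 cm/s
Δv = -38 cm/s, so v(10) = 2 + (-38) = -36 cm/s.

-36 cm/s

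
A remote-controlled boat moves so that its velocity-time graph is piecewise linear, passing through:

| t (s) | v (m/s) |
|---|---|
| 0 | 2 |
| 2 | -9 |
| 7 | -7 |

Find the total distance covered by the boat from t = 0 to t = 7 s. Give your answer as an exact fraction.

Total distance travelled is ∫|v| dt — sum the magnitudes of each area piece.
0–2 s: v = 0 at t = 4/11 s; triangle areas 4/11 + 81/11 = 85/11 m
2–7 s: |½(-9 + -7)(5)| = 40 m
Total distance = 525/11 m

525/11 m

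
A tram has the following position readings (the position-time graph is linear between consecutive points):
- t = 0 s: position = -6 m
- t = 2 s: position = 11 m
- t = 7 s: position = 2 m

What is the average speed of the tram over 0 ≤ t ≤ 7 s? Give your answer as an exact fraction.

26/7 m/s

Average speed = (total path length)/(elapsed time); on a piecewise-linear x-t graph the path length is Σ|Δx|.
0–2 s: |Δx| = |11 − -6| = 17 m
2–7 s: |Δx| = |2 − 11| = 9 m
Total path = 26 m; average speed = 26/7 = 26/7 m/s.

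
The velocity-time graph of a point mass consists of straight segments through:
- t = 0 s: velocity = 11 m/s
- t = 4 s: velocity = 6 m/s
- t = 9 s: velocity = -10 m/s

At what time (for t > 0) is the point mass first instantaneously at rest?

v changes sign on 4–9 s (from 6 to -10); the graph is linear there, so v = 0 at t = 4 + (-6)·(9 − 4)/(-10 − 6) = 5.875 s.

t = 5.875 s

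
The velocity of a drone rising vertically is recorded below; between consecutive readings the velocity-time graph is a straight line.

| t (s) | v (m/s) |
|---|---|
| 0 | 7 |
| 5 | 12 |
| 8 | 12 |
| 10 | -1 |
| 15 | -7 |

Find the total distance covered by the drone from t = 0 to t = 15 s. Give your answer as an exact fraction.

2981/26 m

Distance (not displacement) is the total path length: add the absolute areas under v-t.
0–5 s: |½(7 + 12)(5)| = 47.5 m
5–8 s: |12| × 3 = 36 m
8–10 s: v = 0 at t = 128/13 s; triangle areas 144/13 + 1/13 = 145/13 m
10–15 s: |½(-1 + -7)(5)| = 20 m
Total distance = 2981/26 m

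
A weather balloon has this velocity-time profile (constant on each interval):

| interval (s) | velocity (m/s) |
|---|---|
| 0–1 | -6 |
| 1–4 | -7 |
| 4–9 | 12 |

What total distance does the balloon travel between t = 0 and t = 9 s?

Distance (not displacement) is the total path length: add the absolute areas under v-t.
0–1 s: |-6| × 1 = 6 m
1–4 s: |-7| × 3 = 21 m
4–9 s: |12| × 5 = 60 m
Total distance = 87 m

87 m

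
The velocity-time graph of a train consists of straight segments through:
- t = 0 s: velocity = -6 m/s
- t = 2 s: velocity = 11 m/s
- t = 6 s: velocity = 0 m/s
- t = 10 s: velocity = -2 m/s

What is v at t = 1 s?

On 0–2 s the graph is linear from -6 to 11 m/s: v(1) = -6 + (11 − -6)·(1 − 0)/(2 − 0) = 2.5 m/s.

2.5 m/s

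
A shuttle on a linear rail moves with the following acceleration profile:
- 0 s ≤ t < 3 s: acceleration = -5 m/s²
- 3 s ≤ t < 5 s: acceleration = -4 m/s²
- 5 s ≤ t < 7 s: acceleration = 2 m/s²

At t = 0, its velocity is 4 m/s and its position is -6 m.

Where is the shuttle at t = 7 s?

-80.5 m

On each constant-a segment, Δv = aΔt and Δx = v₀Δt + ½aΔt²; chain segment to segment.
0–3 s: v starts 4 m/s; Δx = 4·3 + ½·-5·3² = -10.5 m; v ends -11 m/s.
3–5 s: v starts -11 m/s; Δx = -11·2 + ½·-4·2² = -30 m; v ends -19 m/s.
5–7 s: v starts -19 m/s; Δx = -19·2 + ½·2·2² = -34 m; v ends -15 m/s.
x(7) = -6 + Σ Δx = -80.5 m.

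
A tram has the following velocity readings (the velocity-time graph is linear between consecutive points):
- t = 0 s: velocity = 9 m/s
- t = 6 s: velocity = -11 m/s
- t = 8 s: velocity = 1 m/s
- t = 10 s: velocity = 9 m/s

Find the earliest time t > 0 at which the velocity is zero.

t = 2.7 s

v changes sign on 0–6 s (from 9 to -11); the graph is linear there, so v = 0 at t = 0 + (-9)·(6 − 0)/(-11 − 9) = 2.7 s.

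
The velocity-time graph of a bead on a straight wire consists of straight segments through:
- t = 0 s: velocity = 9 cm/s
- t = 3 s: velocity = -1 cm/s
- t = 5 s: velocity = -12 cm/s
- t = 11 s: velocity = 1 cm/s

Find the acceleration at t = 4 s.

-5.5 cm/s²

Acceleration is the slope of the v-t graph on 3–5 s: (-12 − -1)/(5 − 3) = -5.5 cm/s².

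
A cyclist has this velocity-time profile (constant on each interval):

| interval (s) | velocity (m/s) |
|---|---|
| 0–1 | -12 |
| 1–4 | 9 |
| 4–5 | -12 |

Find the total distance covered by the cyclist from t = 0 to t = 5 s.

Total distance travelled is ∫|v| dt — sum the magnitudes of each area piece.
0–1 s: |-12| × 1 = 12 m
1–4 s: |9| × 3 = 27 m
4–5 s: |-12| × 1 = 12 m
Total distance = 51 m

51 m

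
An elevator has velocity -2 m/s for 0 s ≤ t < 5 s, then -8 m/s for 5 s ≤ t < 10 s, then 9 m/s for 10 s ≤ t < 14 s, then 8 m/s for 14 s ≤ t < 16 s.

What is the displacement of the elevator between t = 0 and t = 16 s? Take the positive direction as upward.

Displacement is the signed area under the v-t curve.
0–5 s: -2 × 5 = -10 m
5–10 s: -8 × 5 = -40 m
10–14 s: 9 × 4 = 36 m
14–16 s: 8 × 2 = 16 m
Net displacement = 2 m

2 m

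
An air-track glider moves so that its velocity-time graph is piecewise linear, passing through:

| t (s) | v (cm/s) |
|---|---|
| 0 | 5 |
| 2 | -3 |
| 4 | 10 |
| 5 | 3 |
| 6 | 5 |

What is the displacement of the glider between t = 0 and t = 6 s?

Displacement is the signed area under the v-t curve.
0–2 s: ½(5 + -3)(2) = 2 cm
2–4 s: ½(-3 + 10)(2) = 7 cm
4–5 s: ½(10 + 3)(1) = 6.5 cm
5–6 s: ½(3 + 5)(1) = 4 cm
Net displacement = 19.5 cm

19.5 cm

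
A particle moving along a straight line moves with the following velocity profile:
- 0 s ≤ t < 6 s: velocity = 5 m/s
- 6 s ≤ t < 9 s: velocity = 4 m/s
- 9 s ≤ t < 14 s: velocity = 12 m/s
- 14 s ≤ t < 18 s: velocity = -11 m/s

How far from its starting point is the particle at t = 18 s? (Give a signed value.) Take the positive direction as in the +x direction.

58 m

Displacement is the signed area under the v-t curve.
0–6 s: 5 × 6 = 30 m
6–9 s: 4 × 3 = 12 m
9–14 s: 12 × 5 = 60 m
14–18 s: -11 × 4 = -44 m
Net displacement = 58 m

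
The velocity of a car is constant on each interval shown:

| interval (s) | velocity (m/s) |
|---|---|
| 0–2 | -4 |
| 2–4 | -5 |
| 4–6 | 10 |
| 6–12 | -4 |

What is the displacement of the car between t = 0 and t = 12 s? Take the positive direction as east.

-22 m

Net displacement equals the area under the velocity-time graph (areas below the axis count negative).
0–2 s: -4 × 2 = -8 m
2–4 s: -5 × 2 = -10 m
4–6 s: 10 × 2 = 20 m
6–12 s: -4 × 6 = -24 m
Net displacement = -22 m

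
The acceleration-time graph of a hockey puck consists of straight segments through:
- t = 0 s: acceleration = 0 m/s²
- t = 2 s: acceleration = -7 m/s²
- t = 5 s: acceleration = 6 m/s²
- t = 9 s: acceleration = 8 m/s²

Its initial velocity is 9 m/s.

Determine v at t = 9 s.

28.5 m/s

Δv equals the area under the a-t graph; then v = v₀ + Δv.
0–2 s: ½(0 + -7)(2) = -7 m/s
2–5 s: ½(-7 + 6)(3) = -1.5 m/s
5–9 s: ½(6 + 8)(4) = 28 m/s
Δv = 19.5 m/s, so v(9) = 9 + (19.5) = 28.5 m/s.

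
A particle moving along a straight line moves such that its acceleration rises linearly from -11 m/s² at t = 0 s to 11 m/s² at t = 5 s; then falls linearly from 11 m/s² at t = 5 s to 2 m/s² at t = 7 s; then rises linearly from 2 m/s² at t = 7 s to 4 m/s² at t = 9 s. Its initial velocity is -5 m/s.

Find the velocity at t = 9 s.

Δv equals the area under the a-t graph; then v = v₀ + Δv.
0–5 s: ½(-11 + 11)(5) = 0 m/s
5–7 s: ½(11 + 2)(2) = 13 m/s
7–9 s: ½(2 + 4)(2) = 6 m/s
Δv = 19 m/s, so v(9) = -5 + (19) = 14 m/s.

14 m/s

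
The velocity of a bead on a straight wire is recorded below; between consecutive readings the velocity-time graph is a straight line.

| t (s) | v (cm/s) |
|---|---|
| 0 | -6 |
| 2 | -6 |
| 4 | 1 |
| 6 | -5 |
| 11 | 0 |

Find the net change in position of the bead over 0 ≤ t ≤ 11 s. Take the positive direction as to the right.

-33.5 cm

Displacement is the signed area under the v-t curve.
0–2 s: -6 × 2 = -12 cm
2–4 s: ½(-6 + 1)(2) = -5 cm
4–6 s: ½(1 + -5)(2) = -4 cm
6–11 s: ½(-5 + 0)(5) = -12.5 cm
Net displacement = -33.5 cm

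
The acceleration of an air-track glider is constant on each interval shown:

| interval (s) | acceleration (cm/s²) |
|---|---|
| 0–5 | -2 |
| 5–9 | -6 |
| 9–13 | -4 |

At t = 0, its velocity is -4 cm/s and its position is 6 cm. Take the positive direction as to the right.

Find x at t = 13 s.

-327 cm

On each constant-a segment, Δv = aΔt and Δx = v₀Δt + ½aΔt²; chain segment to segment.
0–5 s: v starts -4 cm/s; Δx = -4·5 + ½·-2·5² = -45 cm; v ends -14 cm/s.
5–9 s: v starts -14 cm/s; Δx = -14·4 + ½·-6·4² = -104 cm; v ends -38 cm/s.
9–13 s: v starts -38 cm/s; Δx = -38·4 + ½·-4·4² = -184 cm; v ends -54 cm/s.
x(13) = 6 + Σ Δx = -327 cm.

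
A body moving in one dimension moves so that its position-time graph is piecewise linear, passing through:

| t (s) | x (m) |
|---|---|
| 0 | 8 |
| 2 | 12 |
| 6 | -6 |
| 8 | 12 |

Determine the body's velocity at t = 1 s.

Velocity is the slope of the x-t graph on 0–2 s: (12 − 8)/(2 − 0) = 2 m/s.

2 m/s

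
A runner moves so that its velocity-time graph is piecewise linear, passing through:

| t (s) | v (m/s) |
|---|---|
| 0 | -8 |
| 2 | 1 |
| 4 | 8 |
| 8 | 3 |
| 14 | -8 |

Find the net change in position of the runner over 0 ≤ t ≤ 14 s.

9 m

Displacement is the signed area under the v-t curve.
0–2 s: ½(-8 + 1)(2) = -7 m
2–4 s: ½(1 + 8)(2) = 9 m
4–8 s: ½(8 + 3)(4) = 22 m
8–14 s: ½(3 + -8)(6) = -15 m
Net displacement = 9 m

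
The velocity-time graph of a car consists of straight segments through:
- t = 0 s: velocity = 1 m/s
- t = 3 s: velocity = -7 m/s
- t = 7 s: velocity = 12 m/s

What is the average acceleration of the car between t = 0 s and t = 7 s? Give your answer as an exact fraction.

11/7 m/s²

Average acceleration = Δv/Δt = (12 − 1)/(7 − 0) = 11/7 m/s².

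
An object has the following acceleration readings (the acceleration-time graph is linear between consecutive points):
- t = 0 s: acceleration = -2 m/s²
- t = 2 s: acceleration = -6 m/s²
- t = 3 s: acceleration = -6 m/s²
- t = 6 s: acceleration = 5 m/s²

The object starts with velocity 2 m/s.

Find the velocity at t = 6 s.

Δv equals the area under the a-t graph; then v = v₀ + Δv.
0–2 s: ½(-2 + -6)(2) = -8 m/s
2–3 s: -6 × 1 = -6 m/s
3–6 s: ½(-6 + 5)(3) = -1.5 m/s
Δv = -15.5 m/s, so v(6) = 2 + (-15.5) = -13.5 m/s.

-13.5 m/s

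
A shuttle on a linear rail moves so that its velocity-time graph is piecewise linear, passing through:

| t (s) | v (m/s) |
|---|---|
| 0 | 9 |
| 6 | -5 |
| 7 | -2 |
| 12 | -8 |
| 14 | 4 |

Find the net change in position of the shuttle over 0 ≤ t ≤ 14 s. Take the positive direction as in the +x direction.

-20.5 m

Displacement is the signed area under the v-t curve.
0–6 s: ½(9 + -5)(6) = 12 m
6–7 s: ½(-5 + -2)(1) = -3.5 m
7–12 s: ½(-2 + -8)(5) = -25 m
12–14 s: ½(-8 + 4)(2) = -4 m
Net displacement = -20.5 m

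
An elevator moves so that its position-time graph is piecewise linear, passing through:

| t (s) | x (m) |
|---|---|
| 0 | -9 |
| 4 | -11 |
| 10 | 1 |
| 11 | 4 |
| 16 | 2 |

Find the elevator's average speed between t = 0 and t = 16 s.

Average speed = (total path length)/(elapsed time); on a piecewise-linear x-t graph the path length is Σ|Δx|.
0–4 s: |Δx| = |-11 − -9| = 2 m
4–10 s: |Δx| = |1 − -11| = 12 m
10–11 s: |Δx| = |4 − 1| = 3 m
11–16 s: |Δx| = |2 − 4| = 2 m
Total path = 19 m; average speed = 19/16 = 1.1875 m/s.

1.1875 m/s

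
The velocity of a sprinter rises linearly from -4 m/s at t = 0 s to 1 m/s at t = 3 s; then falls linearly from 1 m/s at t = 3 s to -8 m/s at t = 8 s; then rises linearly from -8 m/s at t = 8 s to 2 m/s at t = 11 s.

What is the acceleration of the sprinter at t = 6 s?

Acceleration is the slope of the v-t graph on 3–8 s: (-8 − 1)/(8 − 3) = -1.8 m/s².

-1.8 m/s²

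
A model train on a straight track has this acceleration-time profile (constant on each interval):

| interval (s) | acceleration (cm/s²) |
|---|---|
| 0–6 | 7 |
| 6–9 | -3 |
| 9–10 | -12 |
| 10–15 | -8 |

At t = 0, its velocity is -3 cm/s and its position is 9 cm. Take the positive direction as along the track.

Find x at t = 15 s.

234.5 cm

On each constant-a segment, Δv = aΔt and Δx = v₀Δt + ½aΔt²; chain segment to segment.
0–6 s: v starts -3 cm/s; Δx = -3·6 + ½·7·6² = 108 cm; v ends 39 cm/s.
6–9 s: v starts 39 cm/s; Δx = 39·3 + ½·-3·3² = 103.5 cm; v ends 30 cm/s.
9–10 s: v starts 30 cm/s; Δx = 30·1 + ½·-12·1² = 24 cm; v ends 18 cm/s.
10–15 s: v starts 18 cm/s; Δx = 18·5 + ½·-8·5² = -10 cm; v ends -22 cm/s.
x(15) = 9 + Σ Δx = 234.5 cm.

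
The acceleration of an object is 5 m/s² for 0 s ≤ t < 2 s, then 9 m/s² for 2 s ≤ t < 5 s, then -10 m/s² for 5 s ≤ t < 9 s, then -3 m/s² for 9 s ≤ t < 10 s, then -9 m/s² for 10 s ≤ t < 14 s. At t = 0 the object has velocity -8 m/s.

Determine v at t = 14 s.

Δv equals the area under the a-t graph; then v = v₀ + Δv.
0–2 s: 5 × 2 = 10 m/s
2–5 s: 9 × 3 = 27 m/s
5–9 s: -10 × 4 = -40 m/s
9–10 s: -3 × 1 = -3 m/s
10–14 s: -9 × 4 = -36 m/s
Δv = -42 m/s, so v(14) = -8 + (-42) = -50 m/s.

-50 m/s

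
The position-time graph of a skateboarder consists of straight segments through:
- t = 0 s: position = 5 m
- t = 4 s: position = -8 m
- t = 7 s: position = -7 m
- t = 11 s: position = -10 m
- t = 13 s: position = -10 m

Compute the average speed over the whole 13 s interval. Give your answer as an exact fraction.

Average speed = (total path length)/(elapsed time); on a piecewise-linear x-t graph the path length is Σ|Δx|.
0–4 s: |Δx| = |-8 − 5| = 13 m
4–7 s: |Δx| = |-7 − -8| = 1 m
7–11 s: |Δx| = |-10 − -7| = 3 m
11–13 s: |Δx| = |-10 − -10| = 0 m
Total path = 17 m; average speed = 17/13 = 17/13 m/s.

17/13 m/s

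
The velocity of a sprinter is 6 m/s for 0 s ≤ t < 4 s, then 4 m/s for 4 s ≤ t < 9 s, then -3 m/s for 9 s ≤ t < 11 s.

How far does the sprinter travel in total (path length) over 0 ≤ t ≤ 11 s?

50 m

Total distance travelled is ∫|v| dt — sum the magnitudes of each area piece.
0–4 s: |6| × 4 = 24 m
4–9 s: |4| × 5 = 20 m
9–11 s: |-3| × 2 = 6 m
Total distance = 50 m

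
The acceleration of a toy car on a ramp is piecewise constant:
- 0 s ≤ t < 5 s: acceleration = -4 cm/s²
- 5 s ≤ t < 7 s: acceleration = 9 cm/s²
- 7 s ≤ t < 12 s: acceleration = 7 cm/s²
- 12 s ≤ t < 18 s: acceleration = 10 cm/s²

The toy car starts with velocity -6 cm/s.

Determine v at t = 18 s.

87 cm/s

Δv equals the area under the a-t graph; then v = v₀ + Δv.
0–5 s: -4 × 5 = -20 cm/s
5–7 s: 9 × 2 = 18 cm/s
7–12 s: 7 × 5 = 35 cm/s
12–18 s: 10 × 6 = 60 cm/s
Δv = 93 cm/s, so v(18) = -6 + (93) = 87 cm/s.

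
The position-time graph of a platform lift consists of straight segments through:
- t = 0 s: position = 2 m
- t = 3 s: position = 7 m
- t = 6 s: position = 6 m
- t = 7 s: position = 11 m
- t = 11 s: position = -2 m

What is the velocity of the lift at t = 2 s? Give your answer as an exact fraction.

5/3 m/s

Velocity is the slope of the x-t graph on 0–3 s: (7 − 2)/(3 − 0) = 5/3 m/s.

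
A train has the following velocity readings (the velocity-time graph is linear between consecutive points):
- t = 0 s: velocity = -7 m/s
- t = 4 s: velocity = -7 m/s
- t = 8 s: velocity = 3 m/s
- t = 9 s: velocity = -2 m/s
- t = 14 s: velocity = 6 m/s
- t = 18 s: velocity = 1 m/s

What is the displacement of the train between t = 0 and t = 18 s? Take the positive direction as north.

-11.5 m

Displacement is the signed area under the v-t curve.
0–4 s: -7 × 4 = -28 m
4–8 s: ½(-7 + 3)(4) = -8 m
8–9 s: ½(3 + -2)(1) = 0.5 m
9–14 s: ½(-2 + 6)(5) = 10 m
14–18 s: ½(6 + 1)(4) = 14 m
Net displacement = -11.5 m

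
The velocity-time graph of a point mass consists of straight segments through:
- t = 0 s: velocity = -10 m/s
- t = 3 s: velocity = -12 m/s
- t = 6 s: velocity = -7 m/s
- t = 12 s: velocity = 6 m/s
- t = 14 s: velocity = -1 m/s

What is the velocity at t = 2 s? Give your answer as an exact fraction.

On 0–3 s the graph is linear from -10 to -12 m/s: v(2) = -10 + (-12 − -10)·(2 − 0)/(3 − 0) = -34/3 m/s.

-34/3 m/s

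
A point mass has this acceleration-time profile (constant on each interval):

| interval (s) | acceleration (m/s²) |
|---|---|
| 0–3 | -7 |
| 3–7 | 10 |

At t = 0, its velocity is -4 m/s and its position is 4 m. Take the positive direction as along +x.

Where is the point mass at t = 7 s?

On each constant-a segment, Δv = aΔt and Δx = v₀Δt + ½aΔt²; chain segment to segment.
0–3 s: v starts -4 m/s; Δx = -4·3 + ½·-7·3² = -43.5 m; v ends -25 m/s.
3–7 s: v starts -25 m/s; Δx = -25·4 + ½·10·4² = -20 m; v ends 15 m/s.
x(7) = 4 + Σ Δx = -59.5 m.

-59.5 m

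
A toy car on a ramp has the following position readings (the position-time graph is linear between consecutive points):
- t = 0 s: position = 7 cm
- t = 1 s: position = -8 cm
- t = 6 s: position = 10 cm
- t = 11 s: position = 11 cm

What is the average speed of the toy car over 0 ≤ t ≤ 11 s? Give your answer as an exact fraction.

34/11 cm/s

Average speed = (total path length)/(elapsed time); on a piecewise-linear x-t graph the path length is Σ|Δx|.
0–1 s: |Δx| = |-8 − 7| = 15 cm
1–6 s: |Δx| = |10 − -8| = 18 cm
6–11 s: |Δx| = |11 − 10| = 1 cm
Total path = 34 cm; average speed = 34/11 = 34/11 cm/s.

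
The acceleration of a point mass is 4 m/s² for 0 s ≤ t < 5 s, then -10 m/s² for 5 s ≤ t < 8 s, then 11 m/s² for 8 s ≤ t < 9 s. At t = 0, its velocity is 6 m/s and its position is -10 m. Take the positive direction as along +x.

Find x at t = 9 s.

On each constant-a segment, Δv = aΔt and Δx = v₀Δt + ½aΔt²; chain segment to segment.
0–5 s: v starts 6 m/s; Δx = 6·5 + ½·4·5² = 80 m; v ends 26 m/s.
5–8 s: v starts 26 m/s; Δx = 26·3 + ½·-10·3² = 33 m; v ends -4 m/s.
8–9 s: v starts -4 m/s; Δx = -4·1 + ½·11·1² = 1.5 m; v ends 7 m/s.
x(9) = -10 + Σ Δx = 104.5 m.

104.5 m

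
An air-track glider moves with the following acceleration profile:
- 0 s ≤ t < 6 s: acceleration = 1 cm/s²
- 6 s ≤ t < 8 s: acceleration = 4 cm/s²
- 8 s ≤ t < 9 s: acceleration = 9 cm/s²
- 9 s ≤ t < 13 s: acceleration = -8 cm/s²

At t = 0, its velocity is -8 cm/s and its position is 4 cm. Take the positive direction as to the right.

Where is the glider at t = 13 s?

-15.5 cm

On each constant-a segment, Δv = aΔt and Δx = v₀Δt + ½aΔt²; chain segment to segment.
0–6 s: v starts -8 cm/s; Δx = -8·6 + ½·1·6² = -30 cm; v ends -2 cm/s.
6–8 s: v starts -2 cm/s; Δx = -2·2 + ½·4·2² = 4 cm; v ends 6 cm/s.
8–9 s: v starts 6 cm/s; Δx = 6·1 + ½·9·1² = 10.5 cm; v ends 15 cm/s.
9–13 s: v starts 15 cm/s; Δx = 15·4 + ½·-8·4² = -4 cm; v ends -17 cm/s.
x(13) = 4 + Σ Δx = -15.5 cm.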